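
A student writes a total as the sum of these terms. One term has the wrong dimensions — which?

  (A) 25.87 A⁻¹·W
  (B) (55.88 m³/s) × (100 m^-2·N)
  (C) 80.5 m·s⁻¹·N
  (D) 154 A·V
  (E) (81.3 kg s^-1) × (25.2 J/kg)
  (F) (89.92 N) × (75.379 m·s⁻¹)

Reduce each to base SI dimensions:
  (A) W·A⁻¹ = J·s⁻¹·A⁻¹ = kg·m²·s⁻³·A⁻¹
  (B) [m³·s⁻¹] · [kg·m⁻¹·s⁻²] = kg·m²·s⁻³
  (C) N·m·s⁻¹ = kg·m·s⁻²·m·s⁻¹ = kg·m²·s⁻³
  (D) V·A = J·C⁻¹·A = kg·m²·s⁻³
  (E) [kg·s⁻¹] · [m²·s⁻²] = kg·m²·s⁻³
  (F) [kg·m·s⁻²] · [m·s⁻¹] = kg·m²·s⁻³
All reduce to kg·m²·s⁻³ except (A), which is kg·m²·s⁻³·A⁻¹.

(A)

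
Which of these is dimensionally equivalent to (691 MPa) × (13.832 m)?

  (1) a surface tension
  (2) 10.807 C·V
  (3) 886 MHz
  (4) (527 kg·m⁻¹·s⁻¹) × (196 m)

(1)

Reference: [kg·m⁻¹·s⁻²] · [m] = kg·s⁻².
Each option:
  (1) [surface tension] = kg·s⁻²  ← same
  (2) C·V = s·A·J·C⁻¹ = kg·m²·s⁻²
  (3) Hz = s⁻¹
  (4) [kg·m⁻¹·s⁻¹] · [m] = kg·s⁻¹
Only (1) matches kg·s⁻².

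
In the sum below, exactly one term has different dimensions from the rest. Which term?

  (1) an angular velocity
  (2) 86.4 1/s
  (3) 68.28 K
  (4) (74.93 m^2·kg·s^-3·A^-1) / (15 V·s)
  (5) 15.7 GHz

Expand each in SI base units:
  (1) [angular velocity] = s⁻¹
  (2) s⁻¹
  (3) K
  (4) [kg·m²·s⁻³·A⁻¹] / [kg·m²·s⁻²·A⁻¹] = s⁻¹
  (5) Hz = s⁻¹
All reduce to s⁻¹ except (3), which is K.

(3)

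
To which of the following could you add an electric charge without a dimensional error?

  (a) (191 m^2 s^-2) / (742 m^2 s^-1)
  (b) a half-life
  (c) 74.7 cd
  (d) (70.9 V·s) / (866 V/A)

(d)

Reference: [electric charge] = s·A.
Each option:
  (a) [m²·s⁻²] / [m²·s⁻¹] = s⁻¹
  (b) [half-life] = s
  (c) cd
  (d) [kg·m²·s⁻²·A⁻¹] / [kg·m²·s⁻³·A⁻²] = s·A  ← same
Only (d) matches s·A.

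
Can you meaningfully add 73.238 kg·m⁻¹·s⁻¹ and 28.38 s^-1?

No

Expand each in SI base units:
  73.238 kg·m⁻¹·s⁻¹:  kg·m⁻¹·s⁻¹
  28.38 s^-1:  s⁻¹
kg·m⁻¹·s⁻¹ ≠ s⁻¹, so they cannot be added.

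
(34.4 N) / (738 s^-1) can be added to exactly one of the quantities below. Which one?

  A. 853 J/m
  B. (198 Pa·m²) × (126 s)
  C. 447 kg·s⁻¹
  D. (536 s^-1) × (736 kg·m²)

B.

Reference: [kg·m·s⁻²] / [s⁻¹] = kg·m·s⁻¹.
Each option:
  A. J·m⁻¹ = N·m·m⁻¹ = kg·m·s⁻²
  B. [kg·m·s⁻²] · [s] = kg·m·s⁻¹  ← same
  C. kg·s⁻¹
  D. [s⁻¹] · [kg·m²] = kg·m²·s⁻¹
Only B. matches kg·m·s⁻¹.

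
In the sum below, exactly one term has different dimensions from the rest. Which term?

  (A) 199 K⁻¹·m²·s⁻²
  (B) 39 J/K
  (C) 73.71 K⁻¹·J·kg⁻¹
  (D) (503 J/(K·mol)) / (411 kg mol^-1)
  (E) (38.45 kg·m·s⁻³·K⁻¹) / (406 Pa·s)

(B)

Dimensions:
  (A) m²·s⁻²·K⁻¹
  (B) J·K⁻¹ = N·m·K⁻¹ = kg·m²·s⁻²·K⁻¹
  (C) J·kg⁻¹·K⁻¹ = N·m·kg⁻¹·K⁻¹ = m²·s⁻²·K⁻¹
  (D) [kg·m²·s⁻²·K⁻¹·mol⁻¹] / [kg·mol⁻¹] = m²·s⁻²·K⁻¹
  (E) [kg·m·s⁻³·K⁻¹] / [kg·m⁻¹·s⁻¹] = m²·s⁻²·K⁻¹
All reduce to m²·s⁻²·K⁻¹ except (B), which is kg·m²·s⁻²·K⁻¹.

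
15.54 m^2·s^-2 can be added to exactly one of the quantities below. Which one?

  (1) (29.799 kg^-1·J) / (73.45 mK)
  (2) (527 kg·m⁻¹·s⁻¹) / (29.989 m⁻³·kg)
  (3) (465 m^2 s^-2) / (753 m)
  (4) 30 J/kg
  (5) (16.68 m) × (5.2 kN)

Reference: m²·s⁻².
Each option:
  (1) [m²·s⁻²] / [K] = m²·s⁻²·K⁻¹
  (2) [kg·m⁻¹·s⁻¹] / [kg·m⁻³] = m²·s⁻¹
  (3) [m²·s⁻²] / [m] = m·s⁻²
  (4) J·kg⁻¹ = N·m·kg⁻¹ = m²·s⁻²  ← same
  (5) [m] · [kg·m·s⁻²] = kg·m²·s⁻²
Only (4) matches m²·s⁻².

(4)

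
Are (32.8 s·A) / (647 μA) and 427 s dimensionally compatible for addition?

Dimensions:
  (32.8 s·A) / (647 μA):  [s·A] / [A] = s
  427 s:  s
Both are s, so they have the same dimensions and can be added.

Yes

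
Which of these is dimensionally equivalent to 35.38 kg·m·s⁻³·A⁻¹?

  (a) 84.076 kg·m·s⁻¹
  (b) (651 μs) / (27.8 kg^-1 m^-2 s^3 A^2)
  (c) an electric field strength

Reference: kg·m·s⁻³·A⁻¹.
Each option:
  (a) kg·m·s⁻¹
  (b) [s] / [kg⁻¹·m⁻²·s³·A²] = kg·m²·s⁻²·A⁻²
  (c) [electric field strength] = kg·m·s⁻³·A⁻¹  ← same
Only (c) matches kg·m·s⁻³·A⁻¹.

(c)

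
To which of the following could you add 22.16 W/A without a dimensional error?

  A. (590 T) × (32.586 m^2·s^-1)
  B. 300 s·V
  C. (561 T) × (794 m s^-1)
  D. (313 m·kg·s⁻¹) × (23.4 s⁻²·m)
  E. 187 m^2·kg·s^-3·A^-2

A.

Reference: W·A⁻¹ = J·s⁻¹·A⁻¹ = kg·m²·s⁻³·A⁻¹.
Each option:
  A. [kg·s⁻²·A⁻¹] · [m²·s⁻¹] = kg·m²·s⁻³·A⁻¹  ← same
  B. V·s = J·C⁻¹·s = kg·m²·s⁻²·A⁻¹
  C. [kg·s⁻²·A⁻¹] · [m·s⁻¹] = kg·m·s⁻³·A⁻¹
  D. [kg·m·s⁻¹] · [m·s⁻²] = kg·m²·s⁻³
  E. kg·m²·s⁻³·A⁻²
Only A. matches kg·m²·s⁻³·A⁻¹.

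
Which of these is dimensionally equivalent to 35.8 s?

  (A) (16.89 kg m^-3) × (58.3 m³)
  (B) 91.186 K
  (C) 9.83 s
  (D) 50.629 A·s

Reference: s.
Each option:
  (A) [kg·m⁻³] · [m³] = kg
  (B) K
  (C) s  ← same
  (D) A·s = s·A
Only (C) matches s.

(C)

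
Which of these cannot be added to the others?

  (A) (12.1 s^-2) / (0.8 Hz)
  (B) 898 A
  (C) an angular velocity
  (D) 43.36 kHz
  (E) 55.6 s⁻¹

Expand each in SI base units:
  (A) [s⁻²] / [s⁻¹] = s⁻¹
  (B) A
  (C) [angular velocity] = s⁻¹
  (D) Hz = s⁻¹
  (E) s⁻¹
All reduce to s⁻¹ except (B), which is A.

(B)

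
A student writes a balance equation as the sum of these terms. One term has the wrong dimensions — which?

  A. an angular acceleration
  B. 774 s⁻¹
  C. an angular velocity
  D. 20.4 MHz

Dimensions:
  A. [angular acceleration] = s⁻²
  B. s⁻¹
  C. [angular velocity] = s⁻¹
  D. Hz = s⁻¹
All reduce to s⁻¹ except A., which is s⁻².

A.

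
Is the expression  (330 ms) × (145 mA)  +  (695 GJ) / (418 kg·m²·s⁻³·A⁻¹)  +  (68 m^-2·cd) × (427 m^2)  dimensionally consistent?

Reduce each to base SI dimensions:
  (330 ms) × (145 mA):  [s] · [A] = s·A
  (695 GJ) / (418 kg·m²·s⁻³·A⁻¹):  [kg·m²·s⁻²] / [kg·m²·s⁻³·A⁻¹] = s·A
  (68 m^-2·cd) × (427 m^2):  [m⁻²·cd] · [m²] = cd
The terms do not share a single dimension (cd vs s·A).

No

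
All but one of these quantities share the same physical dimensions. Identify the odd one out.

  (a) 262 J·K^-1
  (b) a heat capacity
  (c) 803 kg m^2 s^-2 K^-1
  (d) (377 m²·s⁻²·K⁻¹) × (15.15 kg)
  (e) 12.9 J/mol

In SI base units:
  (a) J·K⁻¹ = N·m·K⁻¹ = kg·m²·s⁻²·K⁻¹
  (b) [heat capacity] = kg·m²·s⁻²·K⁻¹
  (c) kg·m²·s⁻²·K⁻¹
  (d) [m²·s⁻²·K⁻¹] · [kg] = kg·m²·s⁻²·K⁻¹
  (e) J·mol⁻¹ = N·m·mol⁻¹ = kg·m²·s⁻²·mol⁻¹
All reduce to kg·m²·s⁻²·K⁻¹ except (e), which is kg·m²·s⁻²·mol⁻¹.

(e)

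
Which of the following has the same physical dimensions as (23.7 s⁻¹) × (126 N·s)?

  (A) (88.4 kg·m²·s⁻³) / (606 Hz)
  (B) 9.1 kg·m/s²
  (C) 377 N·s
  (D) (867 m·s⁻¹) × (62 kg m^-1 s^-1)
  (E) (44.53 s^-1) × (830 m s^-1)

(B)

Reference: [s⁻¹] · [kg·m·s⁻¹] = kg·m·s⁻².
Each option:
  (A) [kg·m²·s⁻³] / [s⁻¹] = kg·m²·s⁻²
  (B) kg·m·s⁻²  ← same
  (C) N·s = kg·m·s⁻²·s = kg·m·s⁻¹
  (D) [m·s⁻¹] · [kg·m⁻¹·s⁻¹] = kg·s⁻²
  (E) [s⁻¹] · [m·s⁻¹] = m·s⁻²
Only (B) matches kg·m·s⁻².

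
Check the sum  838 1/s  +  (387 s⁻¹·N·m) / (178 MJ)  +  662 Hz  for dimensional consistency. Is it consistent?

Yes

Reduce each to base SI dimensions:
  838 1/s:  s⁻¹
  (387 s⁻¹·N·m) / (178 MJ):  [kg·m²·s⁻³] / [kg·m²·s⁻²] = s⁻¹
  662 Hz:  Hz = s⁻¹
Every term reduces to s⁻¹.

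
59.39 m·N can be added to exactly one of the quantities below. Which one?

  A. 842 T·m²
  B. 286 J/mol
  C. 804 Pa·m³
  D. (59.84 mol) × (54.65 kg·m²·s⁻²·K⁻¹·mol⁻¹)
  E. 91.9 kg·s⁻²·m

Reference: N·m = kg·m·s⁻²·m = kg·m²·s⁻².
Each option:
  A. T·m² = Wb·m⁻²·m² = kg·m²·s⁻²·A⁻¹
  B. J·mol⁻¹ = N·m·mol⁻¹ = kg·m²·s⁻²·mol⁻¹
  C. Pa·m³ = N·m⁻²·m³ = kg·m²·s⁻²  ← same
  D. [mol] · [kg·m²·s⁻²·K⁻¹·mol⁻¹] = kg·m²·s⁻²·K⁻¹
  E. kg·m·s⁻²
Only C. matches kg·m²·s⁻².

C.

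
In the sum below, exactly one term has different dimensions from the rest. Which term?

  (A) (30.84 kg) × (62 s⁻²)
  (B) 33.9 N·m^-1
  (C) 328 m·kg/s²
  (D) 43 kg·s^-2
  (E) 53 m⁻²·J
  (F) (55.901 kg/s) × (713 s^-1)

Expand each in SI base units:
  (A) [kg] · [s⁻²] = kg·s⁻²
  (B) N·m⁻¹ = kg·m·s⁻²·m⁻¹ = kg·s⁻²
  (C) kg·m·s⁻²
  (D) kg·s⁻²
  (E) J·m⁻² = N·m·m⁻² = kg·s⁻²
  (F) [kg·s⁻¹] · [s⁻¹] = kg·s⁻²
All reduce to kg·s⁻² except (C), which is kg·m·s⁻².

(C)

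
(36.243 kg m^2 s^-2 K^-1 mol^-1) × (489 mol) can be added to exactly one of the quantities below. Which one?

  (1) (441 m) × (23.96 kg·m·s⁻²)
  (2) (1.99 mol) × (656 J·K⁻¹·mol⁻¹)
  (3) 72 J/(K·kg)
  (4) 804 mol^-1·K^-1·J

Reference: [kg·m²·s⁻²·K⁻¹·mol⁻¹] · [mol] = kg·m²·s⁻²·K⁻¹.
Each option:
  (1) [m] · [kg·m·s⁻²] = kg·m²·s⁻²
  (2) [mol] · [kg·m²·s⁻²·K⁻¹·mol⁻¹] = kg·m²·s⁻²·K⁻¹  ← same
  (3) J·kg⁻¹·K⁻¹ = N·m·kg⁻¹·K⁻¹ = m²·s⁻²·K⁻¹
  (4) J·mol⁻¹·K⁻¹ = N·m·mol⁻¹·K⁻¹ = kg·m²·s⁻²·K⁻¹·mol⁻¹
Only (2) matches kg·m²·s⁻²·K⁻¹.

(2)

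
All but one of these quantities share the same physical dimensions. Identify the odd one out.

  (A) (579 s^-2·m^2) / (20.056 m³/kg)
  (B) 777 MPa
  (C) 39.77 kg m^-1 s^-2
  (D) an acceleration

(D)

Expand each in SI base units:
  (A) [m²·s⁻²] / [kg⁻¹·m³] = kg·m⁻¹·s⁻²
  (B) Pa = N·m⁻² = kg·m⁻¹·s⁻²
  (C) kg·m⁻¹·s⁻²
  (D) [acceleration] = m·s⁻²
All reduce to kg·m⁻¹·s⁻² except (D), which is m·s⁻².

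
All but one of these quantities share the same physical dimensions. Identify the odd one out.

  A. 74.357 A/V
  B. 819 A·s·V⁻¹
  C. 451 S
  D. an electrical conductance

B.

Reduce each to base SI dimensions:
  A. A·V⁻¹ = A·(J·C⁻¹)⁻¹ = kg⁻¹·m⁻²·s³·A²
  B. A·s·V⁻¹ = A·s·(J·C⁻¹)⁻¹ = kg⁻¹·m⁻²·s⁴·A²
  C. S = Ω⁻¹ = kg⁻¹·m⁻²·s³·A²
  D. [electrical conductance] = kg⁻¹·m⁻²·s³·A²
All reduce to kg⁻¹·m⁻²·s³·A² except B., which is kg⁻¹·m⁻²·s⁴·A².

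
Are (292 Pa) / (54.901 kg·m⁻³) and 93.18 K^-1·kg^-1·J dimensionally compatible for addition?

No

In SI base units:
  (292 Pa) / (54.901 kg·m⁻³):  [kg·m⁻¹·s⁻²] / [kg·m⁻³] = m²·s⁻²
  93.18 K^-1·kg^-1·J:  J·kg⁻¹·K⁻¹ = N·m·kg⁻¹·K⁻¹ = m²·s⁻²·K⁻¹
m²·s⁻² ≠ m²·s⁻²·K⁻¹, so they cannot be added.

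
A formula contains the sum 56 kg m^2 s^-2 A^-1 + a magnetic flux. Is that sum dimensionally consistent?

Yes

Reduce each to base SI dimensions:
  56 kg m^2 s^-2 A^-1:  kg·m²·s⁻²·A⁻¹
  a magnetic flux:  [magnetic flux] = kg·m²·s⁻²·A⁻¹
Both are kg·m²·s⁻²·A⁻¹, so they have the same dimensions and can be added.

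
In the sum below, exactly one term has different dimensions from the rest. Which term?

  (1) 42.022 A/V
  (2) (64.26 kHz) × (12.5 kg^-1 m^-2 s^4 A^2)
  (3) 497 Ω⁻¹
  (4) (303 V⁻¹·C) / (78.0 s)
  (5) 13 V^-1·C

In SI base units:
  (1) A·V⁻¹ = A·(J·C⁻¹)⁻¹ = kg⁻¹·m⁻²·s³·A²
  (2) [s⁻¹] · [kg⁻¹·m⁻²·s⁴·A²] = kg⁻¹·m⁻²·s³·A²
  (3) Ω⁻¹ = (V·A⁻¹)⁻¹ = kg⁻¹·m⁻²·s³·A²
  (4) [kg⁻¹·m⁻²·s⁴·A²] / [s] = kg⁻¹·m⁻²·s³·A²
  (5) C·V⁻¹ = s·A·(J·C⁻¹)⁻¹ = kg⁻¹·m⁻²·s⁴·A²
All reduce to kg⁻¹·m⁻²·s³·A² except (5), which is kg⁻¹·m⁻²·s⁴·A².

(5)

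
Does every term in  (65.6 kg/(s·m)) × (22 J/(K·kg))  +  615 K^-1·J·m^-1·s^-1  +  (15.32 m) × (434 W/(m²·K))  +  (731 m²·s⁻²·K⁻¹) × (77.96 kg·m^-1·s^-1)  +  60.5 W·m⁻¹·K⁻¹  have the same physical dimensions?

Yes

In SI base units:
  (65.6 kg/(s·m)) × (22 J/(K·kg)):  [kg·m⁻¹·s⁻¹] · [m²·s⁻²·K⁻¹] = kg·m·s⁻³·K⁻¹
  615 K^-1·J·m^-1·s^-1:  J·s⁻¹·m⁻¹·K⁻¹ = N·m·s⁻¹·m⁻¹·K⁻¹ = kg·m·s⁻³·K⁻¹
  (15.32 m) × (434 W/(m²·K)):  [m] · [kg·s⁻³·K⁻¹] = kg·m·s⁻³·K⁻¹
  (731 m²·s⁻²·K⁻¹) × (77.96 kg·m^-1·s^-1):  [m²·s⁻²·K⁻¹] · [kg·m⁻¹·s⁻¹] = kg·m·s⁻³·K⁻¹
  60.5 W·m⁻¹·K⁻¹:  W·m⁻¹·K⁻¹ = J·s⁻¹·m⁻¹·K⁻¹ = kg·m·s⁻³·K⁻¹
Every term reduces to kg·m·s⁻³·K⁻¹.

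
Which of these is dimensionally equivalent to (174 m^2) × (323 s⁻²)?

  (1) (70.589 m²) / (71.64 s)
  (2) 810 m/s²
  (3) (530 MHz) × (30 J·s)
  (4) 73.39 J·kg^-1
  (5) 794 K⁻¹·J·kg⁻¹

Reference: [m²] · [s⁻²] = m²·s⁻².
Each option:
  (1) [m²] / [s] = m²·s⁻¹
  (2) m·s⁻²
  (3) [s⁻¹] · [kg·m²·s⁻¹] = kg·m²·s⁻²
  (4) J·kg⁻¹ = N·m·kg⁻¹ = m²·s⁻²  ← same
  (5) J·kg⁻¹·K⁻¹ = N·m·kg⁻¹·K⁻¹ = m²·s⁻²·K⁻¹
Only (4) matches m²·s⁻².

(4)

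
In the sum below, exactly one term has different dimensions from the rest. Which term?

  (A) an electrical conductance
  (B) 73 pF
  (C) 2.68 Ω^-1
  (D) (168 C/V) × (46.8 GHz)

Work out the base dimensions of each:
  (A) [electrical conductance] = kg⁻¹·m⁻²·s³·A²
  (B) F = C·V⁻¹ = kg⁻¹·m⁻²·s⁴·A²
  (C) Ω⁻¹ = (V·A⁻¹)⁻¹ = kg⁻¹·m⁻²·s³·A²
  (D) [kg⁻¹·m⁻²·s⁴·A²] · [s⁻¹] = kg⁻¹·m⁻²·s³·A²
All reduce to kg⁻¹·m⁻²·s³·A² except (B), which is kg⁻¹·m⁻²·s⁴·A².

(B)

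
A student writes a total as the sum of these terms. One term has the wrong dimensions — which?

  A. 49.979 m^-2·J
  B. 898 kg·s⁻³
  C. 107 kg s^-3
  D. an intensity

In SI base units:
  A. J·m⁻² = N·m·m⁻² = kg·s⁻²
  B. kg·s⁻³
  C. kg·s⁻³
  D. [intensity] = kg·s⁻³
All reduce to kg·s⁻³ except A., which is kg·s⁻².

A.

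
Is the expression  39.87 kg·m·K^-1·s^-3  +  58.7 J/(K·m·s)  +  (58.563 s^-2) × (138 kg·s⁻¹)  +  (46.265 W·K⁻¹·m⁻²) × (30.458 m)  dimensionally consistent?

In SI base units:
  39.87 kg·m·K^-1·s^-3:  kg·m·s⁻³·K⁻¹
  58.7 J/(K·m·s):  J·s⁻¹·m⁻¹·K⁻¹ = N·m·s⁻¹·m⁻¹·K⁻¹ = kg·m·s⁻³·K⁻¹
  (58.563 s^-2) × (138 kg·s⁻¹):  [s⁻²] · [kg·s⁻¹] = kg·s⁻³
  (46.265 W·K⁻¹·m⁻²) × (30.458 m):  [kg·s⁻³·K⁻¹] · [m] = kg·m·s⁻³·K⁻¹
The terms do not share a single dimension (kg·m·s⁻³·K⁻¹ vs kg·s⁻³).

No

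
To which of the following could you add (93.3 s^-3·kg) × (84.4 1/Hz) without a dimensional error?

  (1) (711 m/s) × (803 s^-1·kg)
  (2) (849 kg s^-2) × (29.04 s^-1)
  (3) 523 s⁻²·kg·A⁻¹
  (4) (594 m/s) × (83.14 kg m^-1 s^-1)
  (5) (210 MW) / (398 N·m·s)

Reference: [kg·s⁻³] · [s] = kg·s⁻².
Each option:
  (1) [m·s⁻¹] · [kg·s⁻¹] = kg·m·s⁻²
  (2) [kg·s⁻²] · [s⁻¹] = kg·s⁻³
  (3) kg·s⁻²·A⁻¹
  (4) [m·s⁻¹] · [kg·m⁻¹·s⁻¹] = kg·s⁻²  ← same
  (5) [kg·m²·s⁻³] / [kg·m²·s⁻¹] = s⁻²
Only (4) matches kg·s⁻².

(4)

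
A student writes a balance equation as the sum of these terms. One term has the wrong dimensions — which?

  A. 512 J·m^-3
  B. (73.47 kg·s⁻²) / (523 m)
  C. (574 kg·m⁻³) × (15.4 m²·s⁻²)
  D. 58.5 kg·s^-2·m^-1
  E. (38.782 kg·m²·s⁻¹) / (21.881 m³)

E.

Reduce each to base SI dimensions:
  A. J·m⁻³ = N·m·m⁻³ = kg·m⁻¹·s⁻²
  B. [kg·s⁻²] / [m] = kg·m⁻¹·s⁻²
  C. [kg·m⁻³] · [m²·s⁻²] = kg·m⁻¹·s⁻²
  D. kg·m⁻¹·s⁻²
  E. [kg·m²·s⁻¹] / [m³] = kg·m⁻¹·s⁻¹
All reduce to kg·m⁻¹·s⁻² except E., which is kg·m⁻¹·s⁻¹.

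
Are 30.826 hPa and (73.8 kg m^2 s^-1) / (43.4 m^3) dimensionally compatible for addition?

No

Reduce each to base SI dimensions:
  30.826 hPa:  Pa = N·m⁻² = kg·m⁻¹·s⁻²
  (73.8 kg m^2 s^-1) / (43.4 m^3):  [kg·m²·s⁻¹] / [m³] = kg·m⁻¹·s⁻¹
kg·m⁻¹·s⁻² ≠ kg·m⁻¹·s⁻¹, so they cannot be added.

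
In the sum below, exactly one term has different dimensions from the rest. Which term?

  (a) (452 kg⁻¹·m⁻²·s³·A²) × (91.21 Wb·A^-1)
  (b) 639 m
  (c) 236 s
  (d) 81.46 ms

Reduce each to base SI dimensions:
  (a) [kg⁻¹·m⁻²·s³·A²] · [kg·m²·s⁻²·A⁻²] = s
  (b) m
  (c) s
  (d) s
All reduce to s except (b), which is m.

(b)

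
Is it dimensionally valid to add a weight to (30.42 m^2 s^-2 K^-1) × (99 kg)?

No

Reduce each to base SI dimensions:
  a weight:  [weight] = kg·m·s⁻²
  (30.42 m^2 s^-2 K^-1) × (99 kg):  [m²·s⁻²·K⁻¹] · [kg] = kg·m²·s⁻²·K⁻¹
kg·m·s⁻² ≠ kg·m²·s⁻²·K⁻¹, so they cannot be added.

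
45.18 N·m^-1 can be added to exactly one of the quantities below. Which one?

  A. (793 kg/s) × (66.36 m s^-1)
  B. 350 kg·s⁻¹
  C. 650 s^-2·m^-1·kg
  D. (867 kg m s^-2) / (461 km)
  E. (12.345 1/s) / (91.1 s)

D.

Reference: N·m⁻¹ = kg·m·s⁻²·m⁻¹ = kg·s⁻².
Each option:
  A. [kg·s⁻¹] · [m·s⁻¹] = kg·m·s⁻²
  B. kg·s⁻¹
  C. kg·m⁻¹·s⁻²
  D. [kg·m·s⁻²] / [m] = kg·s⁻²  ← same
  E. [s⁻¹] / [s] = s⁻²
Only D. matches kg·s⁻².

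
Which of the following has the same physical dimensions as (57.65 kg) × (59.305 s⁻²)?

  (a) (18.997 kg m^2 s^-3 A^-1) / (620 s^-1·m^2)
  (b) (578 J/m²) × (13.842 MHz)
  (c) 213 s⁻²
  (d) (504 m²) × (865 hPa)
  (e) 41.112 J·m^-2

Reference: [kg] · [s⁻²] = kg·s⁻².
Each option:
  (a) [kg·m²·s⁻³·A⁻¹] / [m²·s⁻¹] = kg·s⁻²·A⁻¹
  (b) [kg·s⁻²] · [s⁻¹] = kg·s⁻³
  (c) s⁻²
  (d) [m²] · [kg·m⁻¹·s⁻²] = kg·m·s⁻²
  (e) J·m⁻² = N·m·m⁻² = kg·s⁻²  ← same
Only (e) matches kg·s⁻².

(e)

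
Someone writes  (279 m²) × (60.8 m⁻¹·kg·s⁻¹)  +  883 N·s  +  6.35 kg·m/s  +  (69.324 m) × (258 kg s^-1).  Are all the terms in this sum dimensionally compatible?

Dimensions:
  (279 m²) × (60.8 m⁻¹·kg·s⁻¹):  [m²] · [kg·m⁻¹·s⁻¹] = kg·m·s⁻¹
  883 N·s:  N·s = kg·m·s⁻²·s = kg·m·s⁻¹
  6.35 kg·m/s:  kg·m·s⁻¹
  (69.324 m) × (258 kg s^-1):  [m] · [kg·s⁻¹] = kg·m·s⁻¹
Every term reduces to kg·m·s⁻¹.

Yes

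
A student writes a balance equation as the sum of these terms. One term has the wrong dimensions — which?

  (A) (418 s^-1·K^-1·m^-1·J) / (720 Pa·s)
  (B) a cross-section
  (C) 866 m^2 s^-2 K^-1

(B)

In SI base units:
  (A) [kg·m·s⁻³·K⁻¹] / [kg·m⁻¹·s⁻¹] = m²·s⁻²·K⁻¹
  (B) [cross-section] = m²
  (C) m²·s⁻²·K⁻¹
All reduce to m²·s⁻²·K⁻¹ except (B), which is m².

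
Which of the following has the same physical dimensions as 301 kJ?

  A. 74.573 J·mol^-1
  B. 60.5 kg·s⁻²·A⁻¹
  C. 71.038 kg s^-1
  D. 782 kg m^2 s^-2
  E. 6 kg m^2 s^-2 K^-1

D.

Reference: J = N·m = kg·m²·s⁻².
Each option:
  A. J·mol⁻¹ = N·m·mol⁻¹ = kg·m²·s⁻²·mol⁻¹
  B. kg·s⁻²·A⁻¹
  C. kg·s⁻¹
  D. kg·m²·s⁻²  ← same
  E. kg·m²·s⁻²·K⁻¹
Only D. matches kg·m²·s⁻².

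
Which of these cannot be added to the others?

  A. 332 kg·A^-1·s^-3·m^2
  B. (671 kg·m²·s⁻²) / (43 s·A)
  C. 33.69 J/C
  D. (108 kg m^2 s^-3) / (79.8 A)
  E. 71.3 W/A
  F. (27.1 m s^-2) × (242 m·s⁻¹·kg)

F.

Work out the base dimensions of each:
  A. kg·m²·s⁻³·A⁻¹
  B. [kg·m²·s⁻²] / [s·A] = kg·m²·s⁻³·A⁻¹
  C. J·C⁻¹ = N·m·(s·A)⁻¹ = kg·m²·s⁻³·A⁻¹
  D. [kg·m²·s⁻³] / [A] = kg·m²·s⁻³·A⁻¹
  E. W·A⁻¹ = J·s⁻¹·A⁻¹ = kg·m²·s⁻³·A⁻¹
  F. [m·s⁻²] · [kg·m·s⁻¹] = kg·m²·s⁻³
All reduce to kg·m²·s⁻³·A⁻¹ except F., which is kg·m²·s⁻³.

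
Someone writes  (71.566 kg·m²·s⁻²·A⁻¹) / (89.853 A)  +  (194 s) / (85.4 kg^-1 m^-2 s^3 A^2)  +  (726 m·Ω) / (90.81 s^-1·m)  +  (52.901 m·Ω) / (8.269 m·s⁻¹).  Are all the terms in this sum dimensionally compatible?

Yes

Dimensions:
  (71.566 kg·m²·s⁻²·A⁻¹) / (89.853 A):  [kg·m²·s⁻²·A⁻¹] / [A] = kg·m²·s⁻²·A⁻²
  (194 s) / (85.4 kg^-1 m^-2 s^3 A^2):  [s] / [kg⁻¹·m⁻²·s³·A²] = kg·m²·s⁻²·A⁻²
  (726 m·Ω) / (90.81 s^-1·m):  [kg·m³·s⁻³·A⁻²] / [m·s⁻¹] = kg·m²·s⁻²·A⁻²
  (52.901 m·Ω) / (8.269 m·s⁻¹):  [kg·m³·s⁻³·A⁻²] / [m·s⁻¹] = kg·m²·s⁻²·A⁻²
Every term reduces to kg·m²·s⁻²·A⁻².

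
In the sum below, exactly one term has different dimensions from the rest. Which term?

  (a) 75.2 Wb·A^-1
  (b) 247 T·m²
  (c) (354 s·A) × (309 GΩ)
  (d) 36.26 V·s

(a)

In SI base units:
  (a) Wb·A⁻¹ = V·s·A⁻¹ = kg·m²·s⁻²·A⁻²
  (b) T·m² = Wb·m⁻²·m² = kg·m²·s⁻²·A⁻¹
  (c) [s·A] · [kg·m²·s⁻³·A⁻²] = kg·m²·s⁻²·A⁻¹
  (d) V·s = J·C⁻¹·s = kg·m²·s⁻²·A⁻¹
All reduce to kg·m²·s⁻²·A⁻¹ except (a), which is kg·m²·s⁻²·A⁻².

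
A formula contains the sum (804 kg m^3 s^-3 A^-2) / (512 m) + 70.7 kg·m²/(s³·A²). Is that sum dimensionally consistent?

Yes

Reduce each to base SI dimensions:
  (804 kg m^3 s^-3 A^-2) / (512 m):  [kg·m³·s⁻³·A⁻²] / [m] = kg·m²·s⁻³·A⁻²
  70.7 kg·m²/(s³·A²):  kg·m²·s⁻³·A⁻²
Both are kg·m²·s⁻³·A⁻², so they have the same dimensions and can be added.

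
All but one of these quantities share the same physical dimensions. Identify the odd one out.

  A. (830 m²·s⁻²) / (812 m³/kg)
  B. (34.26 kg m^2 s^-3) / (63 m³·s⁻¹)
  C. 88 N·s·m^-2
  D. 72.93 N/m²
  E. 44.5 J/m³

Work out the base dimensions of each:
  A. [m²·s⁻²] / [kg⁻¹·m³] = kg·m⁻¹·s⁻²
  B. [kg·m²·s⁻³] / [m³·s⁻¹] = kg·m⁻¹·s⁻²
  C. N·s·m⁻² = kg·m·s⁻²·s·m⁻² = kg·m⁻¹·s⁻¹
  D. N·m⁻² = kg·m·s⁻²·m⁻² = kg·m⁻¹·s⁻²
  E. J·m⁻³ = N·m·m⁻³ = kg·m⁻¹·s⁻²
All reduce to kg·m⁻¹·s⁻² except C., which is kg·m⁻¹·s⁻¹.

C.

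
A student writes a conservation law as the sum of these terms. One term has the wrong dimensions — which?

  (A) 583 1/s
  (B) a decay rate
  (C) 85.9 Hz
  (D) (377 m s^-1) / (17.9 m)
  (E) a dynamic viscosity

(E)

Dimensions:
  (A) s⁻¹
  (B) [decay rate] = s⁻¹
  (C) Hz = s⁻¹
  (D) [m·s⁻¹] / [m] = s⁻¹
  (E) [dynamic viscosity] = kg·m⁻¹·s⁻¹
All reduce to s⁻¹ except (E), which is kg·m⁻¹·s⁻¹.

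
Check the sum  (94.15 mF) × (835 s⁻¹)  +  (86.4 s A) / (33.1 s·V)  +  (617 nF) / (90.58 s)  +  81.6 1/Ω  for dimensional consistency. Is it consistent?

Yes

Dimensions:
  (94.15 mF) × (835 s⁻¹):  [kg⁻¹·m⁻²·s⁴·A²] · [s⁻¹] = kg⁻¹·m⁻²·s³·A²
  (86.4 s A) / (33.1 s·V):  [s·A] / [kg·m²·s⁻²·A⁻¹] = kg⁻¹·m⁻²·s³·A²
  (617 nF) / (90.58 s):  [kg⁻¹·m⁻²·s⁴·A²] / [s] = kg⁻¹·m⁻²·s³·A²
  81.6 1/Ω:  Ω⁻¹ = (V·A⁻¹)⁻¹ = kg⁻¹·m⁻²·s³·A²
Every term reduces to kg⁻¹·m⁻²·s³·A².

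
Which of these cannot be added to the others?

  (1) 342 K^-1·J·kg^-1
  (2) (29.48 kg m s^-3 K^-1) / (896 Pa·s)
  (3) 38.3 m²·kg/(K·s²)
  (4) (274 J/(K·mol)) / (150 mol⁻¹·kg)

Expand each in SI base units:
  (1) J·kg⁻¹·K⁻¹ = N·m·kg⁻¹·K⁻¹ = m²·s⁻²·K⁻¹
  (2) [kg·m·s⁻³·K⁻¹] / [kg·m⁻¹·s⁻¹] = m²·s⁻²·K⁻¹
  (3) kg·m²·s⁻²·K⁻¹
  (4) [kg·m²·s⁻²·K⁻¹·mol⁻¹] / [kg·mol⁻¹] = m²·s⁻²·K⁻¹
All reduce to m²·s⁻²·K⁻¹ except (3), which is kg·m²·s⁻²·K⁻¹.

(3)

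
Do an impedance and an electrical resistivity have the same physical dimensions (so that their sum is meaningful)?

No

Expand each in SI base units:
  an impedance:  [impedance] = kg·m²·s⁻³·A⁻²
  an electrical resistivity:  [electrical resistivity] = kg·m³·s⁻³·A⁻²
kg·m²·s⁻³·A⁻² ≠ kg·m³·s⁻³·A⁻², so they cannot be added.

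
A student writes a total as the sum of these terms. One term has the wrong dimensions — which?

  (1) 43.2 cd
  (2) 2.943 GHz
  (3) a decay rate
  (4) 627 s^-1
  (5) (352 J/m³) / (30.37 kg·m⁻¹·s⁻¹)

(1)

Reduce each to base SI dimensions:
  (1) cd
  (2) Hz = s⁻¹
  (3) [decay rate] = s⁻¹
  (4) s⁻¹
  (5) [kg·m⁻¹·s⁻²] / [kg·m⁻¹·s⁻¹] = s⁻¹
All reduce to s⁻¹ except (1), which is cd.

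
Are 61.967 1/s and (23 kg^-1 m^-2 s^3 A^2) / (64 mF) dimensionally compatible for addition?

Dimensions:
  61.967 1/s:  s⁻¹
  (23 kg^-1 m^-2 s^3 A^2) / (64 mF):  [kg⁻¹·m⁻²·s³·A²] / [kg⁻¹·m⁻²·s⁴·A²] = s⁻¹
Both are s⁻¹, so they have the same dimensions and can be added.

Yes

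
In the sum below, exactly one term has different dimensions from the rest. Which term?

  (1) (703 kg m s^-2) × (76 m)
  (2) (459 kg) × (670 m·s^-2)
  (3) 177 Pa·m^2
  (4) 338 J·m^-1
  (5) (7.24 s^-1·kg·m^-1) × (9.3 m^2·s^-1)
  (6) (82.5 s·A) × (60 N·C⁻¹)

(1)

Expand each in SI base units:
  (1) [kg·m·s⁻²] · [m] = kg·m²·s⁻²
  (2) [kg] · [m·s⁻²] = kg·m·s⁻²
  (3) Pa·m² = N·m⁻²·m² = kg·m·s⁻²
  (4) J·m⁻¹ = N·m·m⁻¹ = kg·m·s⁻²
  (5) [kg·m⁻¹·s⁻¹] · [m²·s⁻¹] = kg·m·s⁻²
  (6) [s·A] · [kg·m·s⁻³·A⁻¹] = kg·m·s⁻²
All reduce to kg·m·s⁻² except (1), which is kg·m²·s⁻².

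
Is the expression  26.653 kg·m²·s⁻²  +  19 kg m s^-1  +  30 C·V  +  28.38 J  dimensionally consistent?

No

Dimensions:
  26.653 kg·m²·s⁻²:  kg·m²·s⁻²
  19 kg m s^-1:  kg·m·s⁻¹
  30 C·V:  C·V = s·A·J·C⁻¹ = kg·m²·s⁻²
  28.38 J:  J = N·m = kg·m²·s⁻²
The terms do not share a single dimension (kg·m²·s⁻² vs kg·m·s⁻¹).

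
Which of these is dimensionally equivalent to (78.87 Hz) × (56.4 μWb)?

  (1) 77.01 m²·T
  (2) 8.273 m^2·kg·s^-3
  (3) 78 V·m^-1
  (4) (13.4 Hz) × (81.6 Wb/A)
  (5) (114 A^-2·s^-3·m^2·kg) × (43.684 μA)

(5)

Reference: [s⁻¹] · [kg·m²·s⁻²·A⁻¹] = kg·m²·s⁻³·A⁻¹.
Each option:
  (1) T·m² = Wb·m⁻²·m² = kg·m²·s⁻²·A⁻¹
  (2) kg·m²·s⁻³
  (3) V·m⁻¹ = J·C⁻¹·m⁻¹ = kg·m·s⁻³·A⁻¹
  (4) [s⁻¹] · [kg·m²·s⁻²·A⁻²] = kg·m²·s⁻³·A⁻²
  (5) [kg·m²·s⁻³·A⁻²] · [A] = kg·m²·s⁻³·A⁻¹  ← same
Only (5) matches kg·m²·s⁻³·A⁻¹.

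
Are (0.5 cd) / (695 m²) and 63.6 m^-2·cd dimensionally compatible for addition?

Dimensions:
  (0.5 cd) / (695 m²):  [cd] / [m²] = m⁻²·cd
  63.6 m^-2·cd:  cd·m⁻² = m⁻²·cd
Both are m⁻²·cd, so they have the same dimensions and can be added.

Yes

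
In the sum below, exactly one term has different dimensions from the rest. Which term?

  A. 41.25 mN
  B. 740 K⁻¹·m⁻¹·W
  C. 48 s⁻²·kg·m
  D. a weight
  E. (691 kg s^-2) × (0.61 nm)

B.

In SI base units:
  A. N = kg·m·s⁻²
  B. W·m⁻¹·K⁻¹ = J·s⁻¹·m⁻¹·K⁻¹ = kg·m·s⁻³·K⁻¹
  C. kg·m·s⁻²
  D. [weight] = kg·m·s⁻²
  E. [kg·s⁻²] · [m] = kg·m·s⁻²
All reduce to kg·m·s⁻² except B., which is kg·m·s⁻³·K⁻¹.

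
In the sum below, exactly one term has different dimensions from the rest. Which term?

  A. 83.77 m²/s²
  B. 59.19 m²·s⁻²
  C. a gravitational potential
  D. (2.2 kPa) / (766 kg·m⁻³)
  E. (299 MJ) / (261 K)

In SI base units:
  A. m²·s⁻²
  B. m²·s⁻²
  C. [gravitational potential] = m²·s⁻²
  D. [kg·m⁻¹·s⁻²] / [kg·m⁻³] = m²·s⁻²
  E. [kg·m²·s⁻²] / [K] = kg·m²·s⁻²·K⁻¹
All reduce to m²·s⁻² except E., which is kg·m²·s⁻²·K⁻¹.

E.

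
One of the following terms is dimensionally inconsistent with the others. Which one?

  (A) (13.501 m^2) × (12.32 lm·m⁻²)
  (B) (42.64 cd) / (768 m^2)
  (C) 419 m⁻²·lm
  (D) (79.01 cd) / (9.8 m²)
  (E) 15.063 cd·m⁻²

(A)

Dimensions:
  (A) [m²] · [m⁻²·cd] = cd
  (B) [cd] / [m²] = m⁻²·cd
  (C) lm·m⁻² = cd·m⁻² = m⁻²·cd
  (D) [cd] / [m²] = m⁻²·cd
  (E) cd·m⁻² = m⁻²·cd
All reduce to m⁻²·cd except (A), which is cd.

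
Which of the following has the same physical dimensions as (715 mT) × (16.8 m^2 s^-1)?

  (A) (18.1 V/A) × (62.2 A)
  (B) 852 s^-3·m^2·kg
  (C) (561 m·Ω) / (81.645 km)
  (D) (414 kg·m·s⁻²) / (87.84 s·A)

(A)

Reference: [kg·s⁻²·A⁻¹] · [m²·s⁻¹] = kg·m²·s⁻³·A⁻¹.
Each option:
  (A) [kg·m²·s⁻³·A⁻²] · [A] = kg·m²·s⁻³·A⁻¹  ← same
  (B) kg·m²·s⁻³
  (C) [kg·m³·s⁻³·A⁻²] / [m] = kg·m²·s⁻³·A⁻²
  (D) [kg·m·s⁻²] / [s·A] = kg·m·s⁻³·A⁻¹
Only (A) matches kg·m²·s⁻³·A⁻¹.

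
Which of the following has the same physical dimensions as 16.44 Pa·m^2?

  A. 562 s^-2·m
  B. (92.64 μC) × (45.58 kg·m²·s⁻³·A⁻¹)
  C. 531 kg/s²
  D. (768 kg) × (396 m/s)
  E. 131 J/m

E.

Reference: Pa·m² = N·m⁻²·m² = kg·m·s⁻².
Each option:
  A. m·s⁻²
  B. [s·A] · [kg·m²·s⁻³·A⁻¹] = kg·m²·s⁻²
  C. kg·s⁻²
  D. [kg] · [m·s⁻¹] = kg·m·s⁻¹
  E. J·m⁻¹ = N·m·m⁻¹ = kg·m·s⁻²  ← same
Only E. matches kg·m·s⁻².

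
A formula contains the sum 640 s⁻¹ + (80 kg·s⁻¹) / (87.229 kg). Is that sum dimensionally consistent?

Expand each in SI base units:
  640 s⁻¹:  s⁻¹
  (80 kg·s⁻¹) / (87.229 kg):  [kg·s⁻¹] / [kg] = s⁻¹
Both are s⁻¹, so they have the same dimensions and can be added.

Yes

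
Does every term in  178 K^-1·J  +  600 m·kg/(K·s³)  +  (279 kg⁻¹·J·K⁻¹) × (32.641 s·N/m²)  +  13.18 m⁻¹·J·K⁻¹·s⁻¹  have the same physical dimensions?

Dimensions:
  178 K^-1·J:  J·K⁻¹ = N·m·K⁻¹ = kg·m²·s⁻²·K⁻¹
  600 m·kg/(K·s³):  kg·m·s⁻³·K⁻¹
  (279 kg⁻¹·J·K⁻¹) × (32.641 s·N/m²):  [m²·s⁻²·K⁻¹] · [kg·m⁻¹·s⁻¹] = kg·m·s⁻³·K⁻¹
  13.18 m⁻¹·J·K⁻¹·s⁻¹:  J·s⁻¹·m⁻¹·K⁻¹ = N·m·s⁻¹·m⁻¹·K⁻¹ = kg·m·s⁻³·K⁻¹
The terms do not share a single dimension (kg·m²·s⁻²·K⁻¹ vs kg·m·s⁻³·K⁻¹).

No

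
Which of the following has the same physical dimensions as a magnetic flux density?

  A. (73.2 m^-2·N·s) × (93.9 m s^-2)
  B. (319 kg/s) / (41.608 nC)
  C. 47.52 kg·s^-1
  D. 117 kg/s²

B.

Reference: [magnetic flux density] = kg·s⁻²·A⁻¹.
Each option:
  A. [kg·m⁻¹·s⁻¹] · [m·s⁻²] = kg·s⁻³
  B. [kg·s⁻¹] / [s·A] = kg·s⁻²·A⁻¹  ← same
  C. kg·s⁻¹
  D. kg·s⁻²
Only B. matches kg·s⁻²·A⁻¹.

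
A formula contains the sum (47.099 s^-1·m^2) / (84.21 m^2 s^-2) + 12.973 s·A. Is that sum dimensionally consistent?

Expand each in SI base units:
  (47.099 s^-1·m^2) / (84.21 m^2 s^-2):  [m²·s⁻¹] / [m²·s⁻²] = s
  12.973 s·A:  A·s = s·A
s ≠ s·A, so they cannot be added.

No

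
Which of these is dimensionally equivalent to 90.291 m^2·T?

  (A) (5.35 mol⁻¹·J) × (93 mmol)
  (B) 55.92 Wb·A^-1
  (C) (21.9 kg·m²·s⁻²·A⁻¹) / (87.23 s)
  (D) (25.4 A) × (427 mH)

(D)

Reference: T·m² = Wb·m⁻²·m² = kg·m²·s⁻²·A⁻¹.
Each option:
  (A) [kg·m²·s⁻²·mol⁻¹] · [mol] = kg·m²·s⁻²
  (B) Wb·A⁻¹ = V·s·A⁻¹ = kg·m²·s⁻²·A⁻²
  (C) [kg·m²·s⁻²·A⁻¹] / [s] = kg·m²·s⁻³·A⁻¹
  (D) [A] · [kg·m²·s⁻²·A⁻²] = kg·m²·s⁻²·A⁻¹  ← same
Only (D) matches kg·m²·s⁻²·A⁻¹.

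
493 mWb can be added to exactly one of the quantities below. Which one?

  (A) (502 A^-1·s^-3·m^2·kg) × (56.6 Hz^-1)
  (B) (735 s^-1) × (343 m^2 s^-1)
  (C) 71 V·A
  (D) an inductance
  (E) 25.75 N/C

Reference: Wb = V·s = kg·m²·s⁻²·A⁻¹.
Each option:
  (A) [kg·m²·s⁻³·A⁻¹] · [s] = kg·m²·s⁻²·A⁻¹  ← same
  (B) [s⁻¹] · [m²·s⁻¹] = m²·s⁻²
  (C) V·A = J·C⁻¹·A = kg·m²·s⁻³
  (D) [inductance] = kg·m²·s⁻²·A⁻²
  (E) N·C⁻¹ = kg·m·s⁻²·(s·A)⁻¹ = kg·m·s⁻³·A⁻¹
Only (A) matches kg·m²·s⁻²·A⁻¹.

(A)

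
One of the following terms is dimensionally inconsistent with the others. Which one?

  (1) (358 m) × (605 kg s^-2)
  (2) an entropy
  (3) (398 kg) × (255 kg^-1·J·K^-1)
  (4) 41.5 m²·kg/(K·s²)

(1)

In SI base units:
  (1) [m] · [kg·s⁻²] = kg·m·s⁻²
  (2) [entropy] = kg·m²·s⁻²·K⁻¹
  (3) [kg] · [m²·s⁻²·K⁻¹] = kg·m²·s⁻²·K⁻¹
  (4) kg·m²·s⁻²·K⁻¹
All reduce to kg·m²·s⁻²·K⁻¹ except (1), which is kg·m·s⁻².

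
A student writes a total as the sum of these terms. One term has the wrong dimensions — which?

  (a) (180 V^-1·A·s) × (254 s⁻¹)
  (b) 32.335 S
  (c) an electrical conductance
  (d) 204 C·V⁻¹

In SI base units:
  (a) [kg⁻¹·m⁻²·s⁴·A²] · [s⁻¹] = kg⁻¹·m⁻²·s³·A²
  (b) S = Ω⁻¹ = kg⁻¹·m⁻²·s³·A²
  (c) [electrical conductance] = kg⁻¹·m⁻²·s³·A²
  (d) C·V⁻¹ = s·A·(J·C⁻¹)⁻¹ = kg⁻¹·m⁻²·s⁴·A²
All reduce to kg⁻¹·m⁻²·s³·A² except (d), which is kg⁻¹·m⁻²·s⁴·A².

(d)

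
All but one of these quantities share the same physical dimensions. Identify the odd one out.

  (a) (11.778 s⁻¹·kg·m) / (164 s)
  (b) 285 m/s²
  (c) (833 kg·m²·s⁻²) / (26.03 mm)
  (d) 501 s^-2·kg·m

Reduce each to base SI dimensions:
  (a) [kg·m·s⁻¹] / [s] = kg·m·s⁻²
  (b) m·s⁻²
  (c) [kg·m²·s⁻²] / [m] = kg·m·s⁻²
  (d) kg·m·s⁻²
All reduce to kg·m·s⁻² except (b), which is m·s⁻².

(b)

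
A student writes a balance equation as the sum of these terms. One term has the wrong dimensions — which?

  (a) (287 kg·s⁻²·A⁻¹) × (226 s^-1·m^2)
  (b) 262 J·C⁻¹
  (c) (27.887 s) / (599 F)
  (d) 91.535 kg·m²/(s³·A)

Expand each in SI base units:
  (a) [kg·s⁻²·A⁻¹] · [m²·s⁻¹] = kg·m²·s⁻³·A⁻¹
  (b) J·C⁻¹ = N·m·(s·A)⁻¹ = kg·m²·s⁻³·A⁻¹
  (c) [s] / [kg⁻¹·m⁻²·s⁴·A²] = kg·m²·s⁻³·A⁻²
  (d) kg·m²·s⁻³·A⁻¹
All reduce to kg·m²·s⁻³·A⁻¹ except (c), which is kg·m²·s⁻³·A⁻².

(c)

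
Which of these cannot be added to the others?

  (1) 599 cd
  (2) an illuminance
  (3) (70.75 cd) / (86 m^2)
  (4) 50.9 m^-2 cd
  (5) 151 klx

(1)

Work out the base dimensions of each:
  (1) cd
  (2) [illuminance] = m⁻²·cd
  (3) [cd] / [m²] = m⁻²·cd
  (4) m⁻²·cd
  (5) lx = lm·m⁻² = m⁻²·cd
All reduce to m⁻²·cd except (1), which is cd.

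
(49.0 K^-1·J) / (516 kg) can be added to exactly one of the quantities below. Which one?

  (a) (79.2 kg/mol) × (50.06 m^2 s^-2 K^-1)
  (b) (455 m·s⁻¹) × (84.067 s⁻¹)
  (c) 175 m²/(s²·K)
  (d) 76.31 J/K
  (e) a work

Reference: [kg·m²·s⁻²·K⁻¹] / [kg] = m²·s⁻²·K⁻¹.
Each option:
  (a) [kg·mol⁻¹] · [m²·s⁻²·K⁻¹] = kg·m²·s⁻²·K⁻¹·mol⁻¹
  (b) [m·s⁻¹] · [s⁻¹] = m·s⁻²
  (c) m²·s⁻²·K⁻¹  ← same
  (d) J·K⁻¹ = N·m·K⁻¹ = kg·m²·s⁻²·K⁻¹
  (e) [work] = kg·m²·s⁻²
Only (c) matches m²·s⁻²·K⁻¹.

(c)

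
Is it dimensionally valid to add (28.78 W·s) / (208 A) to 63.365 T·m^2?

Yes

Work out the base dimensions of each:
  (28.78 W·s) / (208 A):  [kg·m²·s⁻²] / [A] = kg·m²·s⁻²·A⁻¹
  63.365 T·m^2:  T·m² = Wb·m⁻²·m² = kg·m²·s⁻²·A⁻¹
Both are kg·m²·s⁻²·A⁻¹, so they have the same dimensions and can be added.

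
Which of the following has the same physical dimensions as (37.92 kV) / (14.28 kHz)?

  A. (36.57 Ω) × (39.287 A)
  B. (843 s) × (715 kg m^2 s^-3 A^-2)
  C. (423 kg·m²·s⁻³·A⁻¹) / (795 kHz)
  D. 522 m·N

Reference: [kg·m²·s⁻³·A⁻¹] / [s⁻¹] = kg·m²·s⁻²·A⁻¹.
Each option:
  A. [kg·m²·s⁻³·A⁻²] · [A] = kg·m²·s⁻³·A⁻¹
  B. [s] · [kg·m²·s⁻³·A⁻²] = kg·m²·s⁻²·A⁻²
  C. [kg·m²·s⁻³·A⁻¹] / [s⁻¹] = kg·m²·s⁻²·A⁻¹  ← same
  D. N·m = kg·m·s⁻²·m = kg·m²·s⁻²
Only C. matches kg·m²·s⁻²·A⁻¹.

C.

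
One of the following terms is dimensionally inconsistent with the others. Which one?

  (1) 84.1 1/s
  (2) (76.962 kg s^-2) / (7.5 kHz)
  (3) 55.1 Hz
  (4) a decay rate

Reduce each to base SI dimensions:
  (1) s⁻¹
  (2) [kg·s⁻²] / [s⁻¹] = kg·s⁻¹
  (3) Hz = s⁻¹
  (4) [decay rate] = s⁻¹
All reduce to s⁻¹ except (2), which is kg·s⁻¹.

(2)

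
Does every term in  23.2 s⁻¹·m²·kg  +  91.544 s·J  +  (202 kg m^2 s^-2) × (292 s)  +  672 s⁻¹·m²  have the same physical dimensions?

Work out the base dimensions of each:
  23.2 s⁻¹·m²·kg:  kg·m²·s⁻¹
  91.544 s·J:  J·s = N·m·s = kg·m²·s⁻¹
  (202 kg m^2 s^-2) × (292 s):  [kg·m²·s⁻²] · [s] = kg·m²·s⁻¹
  672 s⁻¹·m²:  m²·s⁻¹
The terms do not share a single dimension (kg·m²·s⁻¹ vs m²·s⁻¹).

No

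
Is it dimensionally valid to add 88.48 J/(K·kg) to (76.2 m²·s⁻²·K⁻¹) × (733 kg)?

Work out the base dimensions of each:
  88.48 J/(K·kg):  J·kg⁻¹·K⁻¹ = N·m·kg⁻¹·K⁻¹ = m²·s⁻²·K⁻¹
  (76.2 m²·s⁻²·K⁻¹) × (733 kg):  [m²·s⁻²·K⁻¹] · [kg] = kg·m²·s⁻²·K⁻¹
m²·s⁻²·K⁻¹ ≠ kg·m²·s⁻²·K⁻¹, so they cannot be added.

No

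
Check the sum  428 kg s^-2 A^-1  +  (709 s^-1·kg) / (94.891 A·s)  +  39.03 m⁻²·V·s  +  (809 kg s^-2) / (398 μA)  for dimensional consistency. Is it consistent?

Yes

Reduce each to base SI dimensions:
  428 kg s^-2 A^-1:  kg·s⁻²·A⁻¹
  (709 s^-1·kg) / (94.891 A·s):  [kg·s⁻¹] / [s·A] = kg·s⁻²·A⁻¹
  39.03 m⁻²·V·s:  V·s·m⁻² = J·C⁻¹·s·m⁻² = kg·s⁻²·A⁻¹
  (809 kg s^-2) / (398 μA):  [kg·s⁻²] / [A] = kg·s⁻²·A⁻¹
Every term reduces to kg·s⁻²·A⁻¹.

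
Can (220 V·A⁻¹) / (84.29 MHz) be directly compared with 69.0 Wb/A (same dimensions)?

Yes

In SI base units:
  (220 V·A⁻¹) / (84.29 MHz):  [kg·m²·s⁻³·A⁻²] / [s⁻¹] = kg·m²·s⁻²·A⁻²
  69.0 Wb/A:  Wb·A⁻¹ = V·s·A⁻¹ = kg·m²·s⁻²·A⁻²
Both are kg·m²·s⁻²·A⁻², so they have the same dimensions and can be added.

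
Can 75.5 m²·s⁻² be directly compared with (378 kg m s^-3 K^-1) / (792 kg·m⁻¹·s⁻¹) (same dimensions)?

Reduce each to base SI dimensions:
  75.5 m²·s⁻²:  m²·s⁻²
  (378 kg m s^-3 K^-1) / (792 kg·m⁻¹·s⁻¹):  [kg·m·s⁻³·K⁻¹] / [kg·m⁻¹·s⁻¹] = m²·s⁻²·K⁻¹
m²·s⁻² ≠ m²·s⁻²·K⁻¹, so they cannot be added.

No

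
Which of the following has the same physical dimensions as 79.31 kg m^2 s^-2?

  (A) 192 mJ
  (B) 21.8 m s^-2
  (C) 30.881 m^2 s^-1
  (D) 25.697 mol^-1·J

Reference: kg·m²·s⁻².
Each option:
  (A) J = N·m = kg·m²·s⁻²  ← same
  (B) m·s⁻²
  (C) m²·s⁻¹
  (D) J·mol⁻¹ = N·m·mol⁻¹ = kg·m²·s⁻²·mol⁻¹
Only (A) matches kg·m²·s⁻².

(A)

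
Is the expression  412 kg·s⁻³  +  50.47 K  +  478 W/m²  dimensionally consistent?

No

Reduce each to base SI dimensions:
  412 kg·s⁻³:  kg·s⁻³
  50.47 K:  K
  478 W/m²:  W·m⁻² = J·s⁻¹·m⁻² = kg·s⁻³
The terms do not share a single dimension (K vs kg·s⁻³).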